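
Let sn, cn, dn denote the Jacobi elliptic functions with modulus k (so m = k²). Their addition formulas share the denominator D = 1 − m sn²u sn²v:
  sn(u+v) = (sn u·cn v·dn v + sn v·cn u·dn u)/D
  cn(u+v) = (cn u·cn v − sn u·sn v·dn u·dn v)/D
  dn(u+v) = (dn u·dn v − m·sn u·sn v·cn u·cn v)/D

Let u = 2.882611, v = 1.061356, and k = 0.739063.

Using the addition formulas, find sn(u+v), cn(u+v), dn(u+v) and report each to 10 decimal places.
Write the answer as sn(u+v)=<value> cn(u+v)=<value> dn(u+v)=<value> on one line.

sn u = 0.7518201465649737, cn u = -0.6593682334015049, dn u = 0.8314213519302568
sn v = 0.8277750933806707, cn v = 0.5610600634322692, dn v = 0.7910295490257506
m = k² = 0.546214117969
D = 1 − m·sn²u·sn²v = 0.7884487724590282
sn(u+v) = (sn u·cn v·dn v + sn v·cn u·dn u)/D = -0.1201277996942446/0.7884487724590282 = -0.1523596762280292
cn(u+v) = (cn u·cn v − sn u·sn v·dn u·dn v)/D = -0.7792437221644893/0.7884487724590282 = -0.9883251130370462
dn(u+v) = (dn u·dn v − m·sn u·sn v·cn u·cn v)/D = 0.7834342481235201/0.7884487724590282 = 0.9936400125021836

sn(u+v)=-0.1523596762 cn(u+v)=-0.9883251130 dn(u+v)=0.9936400125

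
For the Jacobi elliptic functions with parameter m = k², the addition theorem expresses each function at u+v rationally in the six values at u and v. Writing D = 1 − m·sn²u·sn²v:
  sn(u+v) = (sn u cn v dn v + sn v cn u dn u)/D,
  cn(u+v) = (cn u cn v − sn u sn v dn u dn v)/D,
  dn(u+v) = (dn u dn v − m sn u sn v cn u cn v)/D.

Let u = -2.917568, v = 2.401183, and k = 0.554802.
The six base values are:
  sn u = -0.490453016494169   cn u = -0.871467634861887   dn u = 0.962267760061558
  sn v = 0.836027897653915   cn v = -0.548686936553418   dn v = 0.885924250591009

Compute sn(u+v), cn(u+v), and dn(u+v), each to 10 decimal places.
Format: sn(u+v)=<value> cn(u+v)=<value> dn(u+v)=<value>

sn(u+v)=-0.4879240263 cn(u+v)=0.8728861006 dn(u+v)=0.9626634128

m = k² = 0.307805259204
D = 1 − m·sn²u·sn²v = 0.9482497567547962
sn(u+v) = (sn u·cn v·dn v + sn v·cn u·dn u)/D = -0.462673839266283/0.9482497567547962 = -0.4879240263131687
cn(u+v) = (cn u·cn v − sn u·sn v·dn u·dn v)/D = 0.8277140325282204/0.9482497567547962 = 0.8728861005574245
dn(u+v) = (dn u·dn v − m·sn u·sn v·cn u·cn v)/D = 0.9128453470685136/0.9482497567547962 = 0.9626634128465823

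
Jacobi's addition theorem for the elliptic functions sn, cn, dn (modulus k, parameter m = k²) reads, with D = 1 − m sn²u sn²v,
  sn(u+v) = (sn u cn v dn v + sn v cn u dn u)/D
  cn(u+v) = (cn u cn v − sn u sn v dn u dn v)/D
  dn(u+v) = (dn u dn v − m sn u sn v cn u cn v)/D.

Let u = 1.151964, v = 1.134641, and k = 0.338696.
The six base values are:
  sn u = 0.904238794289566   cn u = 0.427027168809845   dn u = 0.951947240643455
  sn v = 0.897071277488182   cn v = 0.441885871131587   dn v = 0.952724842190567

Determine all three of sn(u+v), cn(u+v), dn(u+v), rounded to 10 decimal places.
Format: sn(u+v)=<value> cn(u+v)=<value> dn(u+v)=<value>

sn(u+v)=0.8061997901 cn(u+v)=-0.5916433879 dn(u+v)=0.9619979569

m = k² = 0.114714980416
D = 1 − m·sn²u·sn²v = 0.9245185369332956
sn(u+v) = (sn u·cn v·dn v + sn v·cn u·dn u)/D = 0.7453466504420024/0.9245185369332956 = 0.8061997901246836
cn(u+v) = (cn u·cn v − sn u·sn v·dn u·dn v)/D = -0.5469852793340685/0.9245185369332956 = -0.5916433878637673
dn(u+v) = (dn u·dn v − m·sn u·sn v·cn u·cn v)/D = 0.8893849436576821/0.9245185369332956 = 0.9619979569126277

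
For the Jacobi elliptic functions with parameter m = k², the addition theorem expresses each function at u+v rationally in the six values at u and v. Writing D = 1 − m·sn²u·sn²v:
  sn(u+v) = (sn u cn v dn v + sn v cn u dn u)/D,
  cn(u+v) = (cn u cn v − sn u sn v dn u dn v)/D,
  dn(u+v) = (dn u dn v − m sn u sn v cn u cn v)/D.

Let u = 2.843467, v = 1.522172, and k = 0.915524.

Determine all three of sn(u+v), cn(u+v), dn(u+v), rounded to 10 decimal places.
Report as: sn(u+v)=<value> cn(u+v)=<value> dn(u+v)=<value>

sn u = 0.9793721967777674, cn u = -0.202064594074989, dn u = 0.4427628598434299
sn v = 0.9333665779246917, cn v = 0.3589245480782143, dn v = 0.5194193095988757
m = k² = 0.838184194576
D = 1 − m·sn²u·sn²v = 0.2996107045397212
sn(u+v) = (sn u·cn v·dn v + sn v·cn u·dn u)/D = 0.09908142599077904/0.2996107045397212 = 0.3307005540506088
cn(u+v) = (cn u·cn v − sn u·sn v·dn u·dn v)/D = -0.282753329420578/0.2996107045397212 = -0.9437357381972034
dn(u+v) = (dn u·dn v − m·sn u·sn v·cn u·cn v)/D = 0.2855486157043733/0.2996107045397212 = 0.9530654658786279

sn(u+v)=0.3307005541 cn(u+v)=-0.9437357382 dn(u+v)=0.9530654659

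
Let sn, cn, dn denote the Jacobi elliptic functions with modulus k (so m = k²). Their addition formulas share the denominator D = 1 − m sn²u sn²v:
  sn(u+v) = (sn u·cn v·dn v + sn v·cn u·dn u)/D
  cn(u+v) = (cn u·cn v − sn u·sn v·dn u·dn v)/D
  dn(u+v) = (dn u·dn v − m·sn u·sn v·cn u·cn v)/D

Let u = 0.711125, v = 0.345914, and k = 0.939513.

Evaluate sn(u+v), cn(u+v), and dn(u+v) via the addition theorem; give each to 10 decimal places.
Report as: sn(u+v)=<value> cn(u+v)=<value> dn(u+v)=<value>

sn(u+v)=0.7955166114 cn(u+v)=0.6059317791 dn(u+v)=0.6643763492

sn u = 0.6162501617830829, cn u = 0.7875504670193042, dn u = 0.8153452674091673
sn v = 0.3334843811749155, cn v = 0.9427556244925742, dn v = 0.949649945792288
m = k² = 0.882684677169
D = 1 − m·sn²u·sn²v = 0.9627204486526598
sn(u+v) = (sn u·cn v·dn v + sn v·cn u·dn u)/D = 0.7658601090471039/0.9627204486526598 = 0.7955166114098182
cn(u+v) = (cn u·cn v − sn u·sn v·dn u·dn v)/D = 0.5833429142659888/0.9627204486526598 = 0.6059317791394013
dn(u+v) = (dn u·dn v − m·sn u·sn v·cn u·cn v)/D = 0.639608697010476/0.9627204486526598 = 0.6643763492357693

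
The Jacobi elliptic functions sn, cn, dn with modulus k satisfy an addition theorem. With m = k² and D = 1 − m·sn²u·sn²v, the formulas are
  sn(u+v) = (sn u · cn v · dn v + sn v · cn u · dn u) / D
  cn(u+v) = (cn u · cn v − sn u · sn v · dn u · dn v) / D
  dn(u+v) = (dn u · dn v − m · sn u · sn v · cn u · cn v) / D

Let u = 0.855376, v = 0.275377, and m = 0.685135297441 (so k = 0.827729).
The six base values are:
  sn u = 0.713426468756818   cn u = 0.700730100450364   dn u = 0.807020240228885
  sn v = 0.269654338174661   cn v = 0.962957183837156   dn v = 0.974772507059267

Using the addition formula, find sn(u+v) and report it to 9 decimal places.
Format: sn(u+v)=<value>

sn(u+v)=0.843547748

m = k² = 0.685135297441
D = 1 − m·sn²u·sn²v = 0.9746434827939067
sn(u+v) = (sn u·cn v·dn v + sn v·cn u·dn u)/D = 0.8221583152446483/0.9746434827939067 = 0.8435477482369805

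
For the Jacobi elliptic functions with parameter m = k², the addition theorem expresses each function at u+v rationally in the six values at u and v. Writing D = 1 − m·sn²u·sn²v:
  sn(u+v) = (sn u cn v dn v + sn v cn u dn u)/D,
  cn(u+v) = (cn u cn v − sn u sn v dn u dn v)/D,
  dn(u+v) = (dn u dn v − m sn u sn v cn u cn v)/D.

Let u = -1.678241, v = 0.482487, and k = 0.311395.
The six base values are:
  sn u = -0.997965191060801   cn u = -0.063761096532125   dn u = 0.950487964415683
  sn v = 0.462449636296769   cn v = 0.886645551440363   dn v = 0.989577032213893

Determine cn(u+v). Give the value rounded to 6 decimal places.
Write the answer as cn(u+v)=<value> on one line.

cn(u+v)=0.385515

m = k² = 0.096966846025
D = 1 − m·sn²u·sn²v = 0.979347009699468
cn(u+v) = (cn u·cn v − sn u·sn v·dn u·dn v)/D = 0.377552792409263/0.979347009699468 = 0.3855148263791836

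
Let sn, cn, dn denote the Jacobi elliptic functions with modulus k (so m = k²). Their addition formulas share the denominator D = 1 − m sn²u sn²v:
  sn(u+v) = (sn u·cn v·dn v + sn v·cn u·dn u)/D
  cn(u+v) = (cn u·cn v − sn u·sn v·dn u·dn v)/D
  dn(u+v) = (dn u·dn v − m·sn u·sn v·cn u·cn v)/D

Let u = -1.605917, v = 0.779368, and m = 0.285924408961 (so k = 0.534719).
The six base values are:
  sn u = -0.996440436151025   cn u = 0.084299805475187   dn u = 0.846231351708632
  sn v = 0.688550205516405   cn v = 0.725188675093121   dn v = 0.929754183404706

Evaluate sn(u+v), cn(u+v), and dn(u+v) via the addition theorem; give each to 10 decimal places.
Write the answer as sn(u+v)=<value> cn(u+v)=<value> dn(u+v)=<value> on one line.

sn(u+v)=-0.7195788484 cn(u+v)=0.6944107436 dn(u+v)=0.9230114500

m = k² = 0.285924408961
D = 1 − m·sn²u·sn²v = 0.8654061727035965
sn(u+v) = (sn u·cn v·dn v + sn v·cn u·dn u)/D = -0.622727977189166/0.8654061727035965 = -0.7195788484425933
cn(u+v) = (cn u·cn v − sn u·sn v·dn u·dn v)/D = 0.6009473439323754/0.8654061727035965 = 0.6944107436337887
dn(u+v) = (dn u·dn v − m·sn u·sn v·cn u·cn v)/D = 0.7987798063361407/0.8654061727035965 = 0.9230114500347162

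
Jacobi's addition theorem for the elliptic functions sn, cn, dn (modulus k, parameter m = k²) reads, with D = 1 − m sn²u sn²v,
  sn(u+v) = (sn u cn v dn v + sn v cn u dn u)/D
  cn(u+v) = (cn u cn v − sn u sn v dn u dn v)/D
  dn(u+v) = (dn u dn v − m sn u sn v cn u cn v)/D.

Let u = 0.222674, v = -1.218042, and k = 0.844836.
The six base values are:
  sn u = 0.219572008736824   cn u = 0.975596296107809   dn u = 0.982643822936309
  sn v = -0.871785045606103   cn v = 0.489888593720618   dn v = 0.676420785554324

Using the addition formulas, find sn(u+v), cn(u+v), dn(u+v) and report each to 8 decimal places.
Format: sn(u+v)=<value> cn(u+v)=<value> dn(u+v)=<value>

sn(u+v)=-0.78347904 cn(u+v)=0.62141821 dn(u+v)=0.74958217

m = k² = 0.713747866896
D = 1 − m·sn²u·sn²v = 0.9738472354902748
sn(u+v) = (sn u·cn v·dn v + sn v·cn u·dn u)/D = -0.762988896593795/0.9738472354902748 = -0.7834790394097848
cn(u+v) = (cn u·cn v − sn u·sn v·dn u·dn v)/D = 0.6051664083098416/0.9738472354902748 = 0.6214182124829629
dn(u+v) = (dn u·dn v − m·sn u·sn v·cn u·cn v)/D = 0.7299785268490193/0.9738472354902748 = 0.7495821728974956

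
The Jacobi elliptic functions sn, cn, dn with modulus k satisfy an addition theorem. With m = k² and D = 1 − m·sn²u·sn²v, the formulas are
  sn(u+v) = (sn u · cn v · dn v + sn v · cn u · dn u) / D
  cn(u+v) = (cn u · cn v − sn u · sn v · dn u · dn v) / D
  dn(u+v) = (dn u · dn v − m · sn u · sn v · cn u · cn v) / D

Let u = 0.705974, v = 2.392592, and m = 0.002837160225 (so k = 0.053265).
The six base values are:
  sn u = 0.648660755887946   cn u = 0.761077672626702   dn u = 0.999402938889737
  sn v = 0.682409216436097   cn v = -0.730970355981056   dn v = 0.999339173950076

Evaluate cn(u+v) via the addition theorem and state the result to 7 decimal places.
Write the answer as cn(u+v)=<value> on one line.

m = k² = 0.002837160225
D = 1 − m·sn²u·sn²v = 0.9994440843790362
cn(u+v) = (cn u·cn v − sn u·sn v·dn u·dn v)/D = -0.9984206637319111/0.9994440843790362 = -0.9989760101008942

cn(u+v)=-0.9989760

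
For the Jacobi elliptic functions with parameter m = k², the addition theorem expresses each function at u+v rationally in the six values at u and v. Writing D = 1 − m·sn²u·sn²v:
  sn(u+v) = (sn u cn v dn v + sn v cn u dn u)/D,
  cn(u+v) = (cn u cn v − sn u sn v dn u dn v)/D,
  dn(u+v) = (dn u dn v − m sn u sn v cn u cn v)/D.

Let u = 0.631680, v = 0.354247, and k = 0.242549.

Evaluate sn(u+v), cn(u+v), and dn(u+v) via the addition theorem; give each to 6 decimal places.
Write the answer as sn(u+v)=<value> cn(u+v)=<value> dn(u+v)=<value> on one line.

sn(u+v)=0.829495 cn(u+v)=0.558514 dn(u+v)=0.979552

sn u = 0.5886601078714672, cn u = 0.8083806513028083, dn u = 0.9897546058794974
sn v = 0.3464856434505522, cn v = 0.9380552749612663, dn v = 0.9964624032226387
m = k² = 0.058830017401
D = 1 − m·sn²u·sn²v = 0.9975526353819902
sn(u+v) = (sn u·cn v·dn v + sn v·cn u·dn u)/D = 0.8274649077680995/0.9975526353819902 = 0.8294949844438439
cn(u+v) = (cn u·cn v − sn u·sn v·dn u·dn v)/D = 0.5571472756550861/0.9975526353819902 = 0.5585141634573891
dn(u+v) = (dn u·dn v − m·sn u·sn v·cn u·cn v)/D = 0.9771542636098757/0.9975526353819902 = 0.9795515834968413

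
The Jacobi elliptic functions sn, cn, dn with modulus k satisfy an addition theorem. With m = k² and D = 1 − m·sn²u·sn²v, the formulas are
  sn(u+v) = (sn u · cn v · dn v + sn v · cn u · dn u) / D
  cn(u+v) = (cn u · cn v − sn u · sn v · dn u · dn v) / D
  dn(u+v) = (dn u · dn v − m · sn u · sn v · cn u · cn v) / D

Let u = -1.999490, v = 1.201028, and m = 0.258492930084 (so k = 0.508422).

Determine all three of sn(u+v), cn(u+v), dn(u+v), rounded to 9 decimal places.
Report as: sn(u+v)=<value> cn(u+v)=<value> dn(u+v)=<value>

sn(u+v)=-0.702742053 cn(u+v)=0.711444732 dn(u+v)=0.933993682

sn u = -0.9644985790217444, cn u = -0.2640880365806748, dn u = 0.871513058297326
sn v = 0.9107945185195788, cn v = 0.4128599581391839, dn v = 0.8863227710696796
m = k² = 0.258492930084
D = 1 − m·sn²u·sn²v = 0.8005230725585675
sn(u+v) = (sn u·cn v·dn v + sn v·cn u·dn u)/D = -0.5625612274640552/0.8005230725585675 = -0.7027420529754904
cn(u+v) = (cn u·cn v − sn u·sn v·dn u·dn v)/D = 0.5695279229789748/0.8005230725585675 = 0.7114447322032773
dn(u+v) = (dn u·dn v − m·sn u·sn v·cn u·cn v)/D = 0.7476834924252852/0.8005230725585675 = 0.9339936824501502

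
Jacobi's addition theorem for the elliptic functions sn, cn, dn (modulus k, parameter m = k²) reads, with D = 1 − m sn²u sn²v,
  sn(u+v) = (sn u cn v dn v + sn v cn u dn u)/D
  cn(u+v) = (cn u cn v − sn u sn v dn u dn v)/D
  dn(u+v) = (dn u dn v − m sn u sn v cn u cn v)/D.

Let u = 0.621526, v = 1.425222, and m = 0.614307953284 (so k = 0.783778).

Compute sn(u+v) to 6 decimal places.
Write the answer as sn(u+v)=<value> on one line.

sn u = 0.5637855464001253, cn u = 0.8259212175930052, dn u = 0.8970728356062334
sn v = 0.9409716146630878, cn v = 0.3384854803360719, dn v = 0.6753330998801251
m = k² = 0.614307953284
D = 1 − m·sn²u·sn²v = 0.8271111207255059
sn(u+v) = (sn u·cn v·dn v + sn v·cn u·dn u)/D = 0.8260526708227765/0.8271111207255059 = 0.9987203050760568

sn(u+v)=0.998720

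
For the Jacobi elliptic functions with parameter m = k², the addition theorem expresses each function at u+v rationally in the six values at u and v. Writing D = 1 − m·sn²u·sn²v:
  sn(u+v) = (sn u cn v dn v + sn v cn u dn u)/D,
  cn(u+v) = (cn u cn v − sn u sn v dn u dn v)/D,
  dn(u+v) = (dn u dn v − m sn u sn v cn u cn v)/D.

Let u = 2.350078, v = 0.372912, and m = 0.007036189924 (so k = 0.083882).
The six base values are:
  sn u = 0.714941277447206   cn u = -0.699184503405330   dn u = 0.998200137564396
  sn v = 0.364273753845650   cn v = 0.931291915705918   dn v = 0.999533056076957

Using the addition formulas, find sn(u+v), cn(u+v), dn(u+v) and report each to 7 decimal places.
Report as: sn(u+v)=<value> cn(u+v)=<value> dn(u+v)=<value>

m = k² = 0.007036189924
D = 1 − m·sn²u·sn²v = 0.9995227630517284
sn(u+v) = (sn u·cn v·dn v + sn v·cn u·dn u)/D = 0.411271983231822/0.9995227630517284 = 0.4114683511320266
cn(u+v) = (cn u·cn v − sn u·sn v·dn u·dn v)/D = -0.9109890831767005/0.9995227630517284 = -0.9114240484081442
dn(u+v) = (dn u·dn v − m·sn u·sn v·cn u·cn v)/D = 0.9989272345958955/0.9995227630517284 = 0.9994041872002848

sn(u+v)=0.4114684 cn(u+v)=-0.9114240 dn(u+v)=0.9994042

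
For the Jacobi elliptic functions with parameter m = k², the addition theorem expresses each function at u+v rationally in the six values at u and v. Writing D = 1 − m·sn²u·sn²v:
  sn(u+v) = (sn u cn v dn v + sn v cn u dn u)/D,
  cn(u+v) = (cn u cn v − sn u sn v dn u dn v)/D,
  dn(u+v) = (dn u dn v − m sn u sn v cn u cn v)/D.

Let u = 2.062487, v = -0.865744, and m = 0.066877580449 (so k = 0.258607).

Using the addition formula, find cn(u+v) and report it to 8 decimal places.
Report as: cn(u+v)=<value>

cn(u+v)=0.37868518

sn u = 0.9006077340611987, cn u = -0.4346328443055738, dn u = 0.9724998592931895
sn v = -0.7575344915361787, cn v = 0.6527951394833016, dn v = 0.9806231343424131
m = k² = 0.066877580449
D = 1 − m·sn²u·sn²v = 0.9688716056218085
cn(u+v) = (cn u·cn v − sn u·sn v·dn u·dn v)/D = 0.3668973218173634/0.9688716056218085 = 0.3786851835562812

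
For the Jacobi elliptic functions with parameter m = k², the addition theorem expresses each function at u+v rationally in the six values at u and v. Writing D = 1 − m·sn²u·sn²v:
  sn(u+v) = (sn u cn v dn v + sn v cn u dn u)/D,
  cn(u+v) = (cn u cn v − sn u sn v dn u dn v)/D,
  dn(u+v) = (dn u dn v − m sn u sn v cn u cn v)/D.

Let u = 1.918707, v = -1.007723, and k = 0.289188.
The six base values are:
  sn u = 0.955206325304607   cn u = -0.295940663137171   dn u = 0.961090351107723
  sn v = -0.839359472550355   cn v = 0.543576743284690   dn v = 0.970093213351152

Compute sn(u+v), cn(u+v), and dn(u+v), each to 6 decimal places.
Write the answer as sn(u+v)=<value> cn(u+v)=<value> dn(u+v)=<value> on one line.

sn(u+v)=0.784615 cn(u+v)=0.619983 dn(u+v)=0.973918

m = k² = 0.083629699344
D = 1 − m·sn²u·sn²v = 0.9462410340148945
sn(u+v) = (sn u·cn v·dn v + sn v·cn u·dn u)/D = 0.7424349229749427/0.9462410340148945 = 0.7846150148707842
cn(u+v) = (cn u·cn v − sn u·sn v·dn u·dn v)/D = 0.5866536283027385/0.9462410340148945 = 0.6199832888387549
dn(u+v) = (dn u·dn v − m·sn u·sn v·cn u·cn v)/D = 0.9215609584221297/0.9462410340148945 = 0.9739177707311557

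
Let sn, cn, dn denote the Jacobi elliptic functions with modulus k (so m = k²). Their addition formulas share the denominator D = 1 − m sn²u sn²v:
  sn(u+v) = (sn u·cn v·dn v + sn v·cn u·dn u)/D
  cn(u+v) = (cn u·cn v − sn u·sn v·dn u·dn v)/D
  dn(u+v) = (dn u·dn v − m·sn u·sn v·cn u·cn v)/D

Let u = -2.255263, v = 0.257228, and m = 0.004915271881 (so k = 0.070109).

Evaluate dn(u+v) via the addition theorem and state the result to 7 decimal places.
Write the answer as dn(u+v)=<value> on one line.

sn u = -0.7768878718863991, cn u = -0.6296389715668988, dn u = 0.9985155803654603
sn v = 0.2543874280029439, cn v = 0.9671023919286143, dn v = 0.9998409464460058
m = k² = 0.004915271881
D = 1 − m·sn²u·sn²v = 0.9998080202077876
dn(u+v) = (dn u·dn v − m·sn u·sn v·cn u·cn v)/D = 0.9977652481488502/0.9998080202077876 = 0.9979568356948038

dn(u+v)=0.9979568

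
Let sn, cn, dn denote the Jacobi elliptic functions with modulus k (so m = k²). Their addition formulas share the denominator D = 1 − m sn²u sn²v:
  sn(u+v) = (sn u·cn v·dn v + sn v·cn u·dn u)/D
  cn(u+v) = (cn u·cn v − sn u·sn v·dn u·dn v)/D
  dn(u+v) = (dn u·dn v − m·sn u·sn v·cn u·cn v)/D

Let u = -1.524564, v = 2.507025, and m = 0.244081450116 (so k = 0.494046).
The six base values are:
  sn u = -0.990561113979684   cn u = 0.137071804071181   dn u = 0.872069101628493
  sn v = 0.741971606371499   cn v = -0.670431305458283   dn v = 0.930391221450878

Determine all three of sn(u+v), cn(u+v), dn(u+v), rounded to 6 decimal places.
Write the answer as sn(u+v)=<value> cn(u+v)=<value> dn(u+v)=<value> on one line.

sn(u+v)=0.813876 cn(u+v)=0.581039 dn(u+v)=0.915599

m = k² = 0.244081450116
D = 1 − m·sn²u·sn²v = 0.8681525006796822
sn(u+v) = (sn u·cn v·dn v + sn v·cn u·dn u)/D = 0.7065681505695587/0.8681525006796822 = 0.8138756151901675
cn(u+v) = (cn u·cn v − sn u·sn v·dn u·dn v)/D = 0.5044305829716306/0.8681525006796822 = 0.5810391406771375
dn(u+v) = (dn u·dn v − m·sn u·sn v·cn u·cn v)/D = 0.7948797989992176/0.8681525006796822 = 0.915599273603314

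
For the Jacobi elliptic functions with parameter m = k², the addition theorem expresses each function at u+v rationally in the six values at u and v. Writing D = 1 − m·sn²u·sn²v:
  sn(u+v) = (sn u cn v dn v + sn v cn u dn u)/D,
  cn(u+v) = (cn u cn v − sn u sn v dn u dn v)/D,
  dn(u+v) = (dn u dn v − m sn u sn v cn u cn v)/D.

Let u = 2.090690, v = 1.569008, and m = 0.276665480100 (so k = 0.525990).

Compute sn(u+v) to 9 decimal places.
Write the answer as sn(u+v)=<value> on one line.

sn u = 0.9446906784065404, cn u = -0.3279626840538272, dn u = 0.8678090381702177
sn v = 0.9937443883173041, cn v = 0.1116785148892437, dn v = 0.8525169305403908
m = k² = 0.2766654801
D = 1 − m·sn²u·sn²v = 0.756171979128055
sn(u+v) = (sn u·cn v·dn v + sn v·cn u·dn u)/D = -0.1928866336104037/0.756171979128055 = -0.2550830220300177

sn(u+v)=-0.255083022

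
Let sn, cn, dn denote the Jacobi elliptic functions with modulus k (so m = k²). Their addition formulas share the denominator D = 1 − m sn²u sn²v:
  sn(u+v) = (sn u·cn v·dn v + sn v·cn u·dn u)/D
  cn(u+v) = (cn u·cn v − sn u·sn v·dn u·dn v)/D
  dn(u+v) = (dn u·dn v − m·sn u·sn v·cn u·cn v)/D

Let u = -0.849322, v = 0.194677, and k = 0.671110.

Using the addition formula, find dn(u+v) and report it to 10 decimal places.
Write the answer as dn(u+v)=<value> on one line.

dn(u+v)=0.9172439469

sn u = -0.7241669119883716, cn u = 0.6896247411318899, dn u = 0.8739612245707144
sn v = 0.1929107937374744, cn v = 0.9812162991204221, dn v = 0.9915840754916516
m = k² = 0.4503886321
D = 1 − m·sn²u·sn²v = 0.9912102235210001
dn(u+v) = (dn u·dn v − m·sn u·sn v·cn u·cn v)/D = 0.9091815776329022/0.9912102235210001 = 0.9172439469028943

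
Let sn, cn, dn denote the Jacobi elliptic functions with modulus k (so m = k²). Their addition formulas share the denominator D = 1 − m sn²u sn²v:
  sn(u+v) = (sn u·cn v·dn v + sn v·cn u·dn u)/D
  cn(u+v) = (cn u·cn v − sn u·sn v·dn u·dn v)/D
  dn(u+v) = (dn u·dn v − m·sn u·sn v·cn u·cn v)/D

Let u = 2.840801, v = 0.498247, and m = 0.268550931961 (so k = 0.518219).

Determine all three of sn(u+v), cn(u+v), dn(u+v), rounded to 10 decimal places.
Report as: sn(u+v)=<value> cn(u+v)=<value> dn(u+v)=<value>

sn u = 0.5176082021515469, cn u = -0.8556177587366004, dn u = 0.963353675459934
sn v = 0.4732648453202578, cn v = 0.8809201928574418, dn v = 0.9694586458273743
m = k² = 0.268550931961
D = 1 − m·sn²u·sn²v = 0.9838847348807051
sn(u+v) = (sn u·cn v·dn v + sn v·cn u·dn u)/D = 0.05195105910158328/0.9838847348807051 = 0.05280197695910211
cn(u+v) = (cn u·cn v − sn u·sn v·dn u·dn v)/D = -0.9825122182392945/0.9838847348807051 = -0.9986050026057402
dn(u+v) = (dn u·dn v − m·sn u·sn v·cn u·cn v)/D = 0.9835163323773023/0.9838847348807051 = 0.9996255633507237

sn(u+v)=0.0528019770 cn(u+v)=-0.9986050026 dn(u+v)=0.9996255634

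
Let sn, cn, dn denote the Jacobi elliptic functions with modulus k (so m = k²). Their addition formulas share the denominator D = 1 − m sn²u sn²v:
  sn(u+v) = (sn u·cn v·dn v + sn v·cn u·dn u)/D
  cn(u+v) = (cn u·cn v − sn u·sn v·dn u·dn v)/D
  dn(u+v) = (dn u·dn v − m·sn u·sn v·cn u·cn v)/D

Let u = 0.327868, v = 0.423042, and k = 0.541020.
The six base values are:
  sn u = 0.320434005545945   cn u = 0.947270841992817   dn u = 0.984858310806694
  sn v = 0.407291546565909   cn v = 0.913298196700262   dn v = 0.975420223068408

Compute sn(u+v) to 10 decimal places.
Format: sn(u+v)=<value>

m = k² = 0.2927026404
D = 1 − m·sn²u·sn²v = 0.995014432161887
sn(u+v) = (sn u·cn v·dn v + sn v·cn u·dn u)/D = 0.6654319927626079/0.995014432161887 = 0.6687661718803525

sn(u+v)=0.6687661719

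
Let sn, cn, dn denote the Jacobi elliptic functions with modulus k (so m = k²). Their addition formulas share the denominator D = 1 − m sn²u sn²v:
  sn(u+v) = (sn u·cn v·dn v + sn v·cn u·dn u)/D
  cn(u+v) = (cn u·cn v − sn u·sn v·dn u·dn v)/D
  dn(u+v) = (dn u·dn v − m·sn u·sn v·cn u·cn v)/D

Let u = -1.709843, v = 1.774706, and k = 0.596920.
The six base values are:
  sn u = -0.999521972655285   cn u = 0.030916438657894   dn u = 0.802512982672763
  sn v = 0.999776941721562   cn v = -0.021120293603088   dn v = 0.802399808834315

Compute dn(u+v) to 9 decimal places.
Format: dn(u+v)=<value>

dn(u+v)=0.999251601

m = k² = 0.3563134864
D = 1 − m·sn²u·sn²v = 0.6441858750570325
dn(u+v) = (dn u·dn v − m·sn u·sn v·cn u·cn v)/D = 0.6437037670008835/0.6441858750570325 = 0.9992516010132848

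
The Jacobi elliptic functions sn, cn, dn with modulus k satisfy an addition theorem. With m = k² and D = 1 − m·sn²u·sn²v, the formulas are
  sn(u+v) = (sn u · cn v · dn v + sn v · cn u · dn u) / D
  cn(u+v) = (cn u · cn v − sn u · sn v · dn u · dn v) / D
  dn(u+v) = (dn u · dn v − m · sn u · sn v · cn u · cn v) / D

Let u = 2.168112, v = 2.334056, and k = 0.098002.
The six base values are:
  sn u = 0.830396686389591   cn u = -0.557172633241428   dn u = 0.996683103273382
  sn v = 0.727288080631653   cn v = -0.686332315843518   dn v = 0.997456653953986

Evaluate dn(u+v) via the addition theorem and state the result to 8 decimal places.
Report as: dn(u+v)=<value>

m = k² = 0.009604392004
D = 1 − m·sn²u·sn²v = 0.996496887919043
dn(u+v) = (dn u·dn v − m·sn u·sn v·cn u·cn v)/D = 0.9919300674090225/0.996496887919043 = 0.9954171251657822

dn(u+v)=0.99541713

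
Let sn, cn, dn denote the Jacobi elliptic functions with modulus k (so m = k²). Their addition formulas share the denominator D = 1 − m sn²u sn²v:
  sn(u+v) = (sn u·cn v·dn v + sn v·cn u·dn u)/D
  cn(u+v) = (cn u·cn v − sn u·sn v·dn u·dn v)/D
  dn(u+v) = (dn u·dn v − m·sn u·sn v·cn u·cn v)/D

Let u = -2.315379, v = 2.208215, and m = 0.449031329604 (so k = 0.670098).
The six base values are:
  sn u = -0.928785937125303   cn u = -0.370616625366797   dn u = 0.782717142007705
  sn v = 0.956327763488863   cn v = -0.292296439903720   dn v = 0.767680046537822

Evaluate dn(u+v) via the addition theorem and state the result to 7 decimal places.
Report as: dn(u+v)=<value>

dn(u+v)=0.9974326

m = k² = 0.449031329604
D = 1 − m·sn²u·sn²v = 0.6457405583348625
dn(u+v) = (dn u·dn v − m·sn u·sn v·cn u·cn v)/D = 0.644082670295702/0.6457405583348625 = 0.9974325787380685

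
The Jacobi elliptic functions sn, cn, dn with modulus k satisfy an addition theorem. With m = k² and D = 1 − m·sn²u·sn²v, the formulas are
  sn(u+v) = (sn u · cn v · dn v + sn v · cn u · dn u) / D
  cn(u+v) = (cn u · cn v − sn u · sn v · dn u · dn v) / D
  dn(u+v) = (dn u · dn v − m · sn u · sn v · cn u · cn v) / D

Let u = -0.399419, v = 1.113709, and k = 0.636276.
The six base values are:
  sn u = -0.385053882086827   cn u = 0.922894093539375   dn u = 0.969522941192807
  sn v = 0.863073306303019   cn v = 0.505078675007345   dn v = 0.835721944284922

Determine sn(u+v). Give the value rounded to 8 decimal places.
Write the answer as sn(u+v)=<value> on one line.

m = k² = 0.404847148176
D = 1 − m·sn²u·sn²v = 0.9552874471732383
sn(u+v) = (sn u·cn v·dn v + sn v·cn u·dn u)/D = 0.6097162127399981/0.9552874471732383 = 0.6382541867834551

sn(u+v)=0.63825419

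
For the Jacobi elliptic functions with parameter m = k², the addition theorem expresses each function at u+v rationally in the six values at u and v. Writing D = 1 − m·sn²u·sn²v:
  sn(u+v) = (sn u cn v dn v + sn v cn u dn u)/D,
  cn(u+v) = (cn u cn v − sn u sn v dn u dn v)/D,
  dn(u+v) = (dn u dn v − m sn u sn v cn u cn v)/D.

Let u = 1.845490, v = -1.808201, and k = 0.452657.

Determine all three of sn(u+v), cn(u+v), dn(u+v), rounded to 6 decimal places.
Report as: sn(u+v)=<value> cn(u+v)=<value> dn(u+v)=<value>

sn(u+v)=0.037279 cn(u+v)=0.999305 dn(u+v)=0.999858

sn u = 0.9866291889844133, cn u = -0.1629811137646287, dn u = 0.8947314252893325
sn v = -0.9915139682674203, cn v = -0.1300001951175195, dn v = 0.8936243243240883
m = k² = 0.204898359649
D = 1 − m·sn²u·sn²v = 0.8039151344533204
sn(u+v) = (sn u·cn v·dn v + sn v·cn u·dn u)/D = 0.02996882283340432/0.8039151344533204 = 0.03727859017579482
cn(u+v) = (cn u·cn v − sn u·sn v·dn u·dn v)/D = 0.8033563425162462/0.8039151344533204 = 0.9993049117834382
dn(u+v) = (dn u·dn v − m·sn u·sn v·cn u·cn v)/D = 0.8038006705454216/0.8039151344533204 = 0.9998576169262236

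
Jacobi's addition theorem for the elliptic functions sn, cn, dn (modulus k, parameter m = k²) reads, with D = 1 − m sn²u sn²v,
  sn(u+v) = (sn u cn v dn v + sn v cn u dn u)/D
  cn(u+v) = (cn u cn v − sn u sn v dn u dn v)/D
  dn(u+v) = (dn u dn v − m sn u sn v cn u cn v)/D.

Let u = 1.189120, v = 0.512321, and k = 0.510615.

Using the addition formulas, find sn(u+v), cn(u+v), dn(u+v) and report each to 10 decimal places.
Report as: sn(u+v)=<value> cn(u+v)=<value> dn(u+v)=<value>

sn(u+v)=0.9999642646 cn(u+v)=-0.0084539686 dn(u+v)=0.8598203044

sn u = 0.90618460901317, cn u = 0.4228823174213461, dn u = 0.8865089453670138
sn v = 0.4853747426931818, cn v = 0.8743062158966546, dn v = 0.9688010738311747
m = k² = 0.260727678225
D = 1 − m·sn²u·sn²v = 0.949560026783492
sn(u+v) = (sn u·cn v·dn v + sn v·cn u·dn u)/D = 0.9495260938468901/0.949560026783492 = 0.999964264569227
cn(u+v) = (cn u·cn v − sn u·sn v·dn u·dn v)/D = -0.008027550618522533/0.949560026783492 = -0.008453968566594774
dn(u+v) = (dn u·dn v − m·sn u·sn v·cn u·cn v)/D = 0.8164509912835183/0.949560026783492 = 0.8598203044089136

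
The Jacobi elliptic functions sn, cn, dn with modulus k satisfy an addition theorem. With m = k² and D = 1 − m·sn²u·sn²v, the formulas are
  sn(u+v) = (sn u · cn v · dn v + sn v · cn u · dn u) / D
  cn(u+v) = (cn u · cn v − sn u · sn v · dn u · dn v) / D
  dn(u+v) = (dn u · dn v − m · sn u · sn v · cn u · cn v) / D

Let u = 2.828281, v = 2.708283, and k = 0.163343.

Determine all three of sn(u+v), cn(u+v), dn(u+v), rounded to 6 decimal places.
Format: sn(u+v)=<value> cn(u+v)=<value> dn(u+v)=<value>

sn(u+v)=-0.708411 cn(u+v)=0.705800 dn(u+v)=0.993283

sn u = 0.3282255174187446, cn u = -0.9445993911257816, dn u = 0.9985617705980299
sn v = 0.4387296771958078, cn v = -0.8986190907985776, dn v = 0.9974288716473303
m = k² = 0.026680935649
D = 1 − m·sn²u·sn²v = 0.999446726634555
sn(u+v) = (sn u·cn v·dn v + sn v·cn u·dn u)/D = -0.708019111936348/0.999446726634555 = -0.7084110569059208
cn(u+v) = (cn u·cn v − sn u·sn v·dn u·dn v)/D = 0.7054095948549268/0.999446726634555 = 0.7058000952489566
dn(u+v) = (dn u·dn v − m·sn u·sn v·cn u·cn v)/D = 0.9927330178808147/0.999446726634555 = 0.9932825746737424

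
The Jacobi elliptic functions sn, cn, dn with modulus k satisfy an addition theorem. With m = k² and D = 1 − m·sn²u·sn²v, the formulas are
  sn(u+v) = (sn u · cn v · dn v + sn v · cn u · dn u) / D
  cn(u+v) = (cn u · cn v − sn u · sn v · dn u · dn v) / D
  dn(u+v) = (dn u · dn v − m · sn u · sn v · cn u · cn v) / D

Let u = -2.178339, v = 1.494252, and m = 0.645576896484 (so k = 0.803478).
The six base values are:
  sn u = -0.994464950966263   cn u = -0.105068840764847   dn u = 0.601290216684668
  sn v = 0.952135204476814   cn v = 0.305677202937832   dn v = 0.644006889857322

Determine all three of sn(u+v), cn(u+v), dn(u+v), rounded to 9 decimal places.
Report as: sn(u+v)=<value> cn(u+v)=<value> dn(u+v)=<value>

sn(u+v)=-0.607592626 cn(u+v)=0.794248828 dn(u+v)=0.872738880

m = k² = 0.645576896484
D = 1 − m·sn²u·sn²v = 0.4212057754955822
sn(u+v) = (sn u·cn v·dn v + sn v·cn u·dn u)/D = -0.2559215230934793/0.4212057754955822 = -0.6075926257002701
cn(u+v) = (cn u·cn v − sn u·sn v·dn u·dn v)/D = 0.3345421936443123/0.4212057754955822 = 0.7942488282614281
dn(u+v) = (dn u·dn v − m·sn u·sn v·cn u·cn v)/D = 0.3676026567374142/0.4212057754955822 = 0.872738879956953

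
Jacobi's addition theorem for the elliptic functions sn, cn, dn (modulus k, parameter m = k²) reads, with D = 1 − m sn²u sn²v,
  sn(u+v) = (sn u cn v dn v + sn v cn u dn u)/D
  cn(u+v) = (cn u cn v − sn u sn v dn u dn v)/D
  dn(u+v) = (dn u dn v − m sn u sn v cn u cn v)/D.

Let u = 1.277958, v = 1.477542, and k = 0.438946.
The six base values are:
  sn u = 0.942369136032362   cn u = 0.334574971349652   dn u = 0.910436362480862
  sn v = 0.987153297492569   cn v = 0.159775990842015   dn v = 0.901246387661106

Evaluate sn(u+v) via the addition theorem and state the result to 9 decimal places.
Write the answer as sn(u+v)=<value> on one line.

sn(u+v)=0.523718362

m = k² = 0.192673590916
D = 1 − m·sn²u·sn²v = 0.8332624174852368
sn(u+v) = (sn u·cn v·dn v + sn v·cn u·dn u)/D = 0.4363948281179403/0.8332624174852368 = 0.5237183616596653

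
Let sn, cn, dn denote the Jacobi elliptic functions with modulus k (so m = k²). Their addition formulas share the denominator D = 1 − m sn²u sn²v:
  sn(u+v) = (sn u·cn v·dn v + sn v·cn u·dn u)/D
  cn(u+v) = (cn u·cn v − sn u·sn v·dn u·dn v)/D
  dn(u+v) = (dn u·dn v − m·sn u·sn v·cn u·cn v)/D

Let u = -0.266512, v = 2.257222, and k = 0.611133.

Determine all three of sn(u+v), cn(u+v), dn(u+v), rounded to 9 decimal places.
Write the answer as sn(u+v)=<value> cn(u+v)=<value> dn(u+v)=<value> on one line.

sn(u+v)=0.983199587 cn(u+v)=-0.182533756 dn(u+v)=0.799349983

sn u = -0.2622487087880643, cn u = 0.9650003185175604, dn u = 0.9870734009574397
sn v = 0.9211309733284036, cn v = -0.3892527841584024, dn v = 0.826502168801632
m = k² = 0.373483543689
D = 1 − m·sn²u·sn²v = 0.9782057986116496
sn(u+v) = (sn u·cn v·dn v + sn v·cn u·dn u)/D = 0.9617715372689947/0.9782057986116496 = 0.9831995870746425
cn(u+v) = (cn u·cn v − sn u·sn v·dn u·dn v)/D = -0.1785555782849972/0.9782057986116496 = -0.1825337557172714
dn(u+v) = (dn u·dn v − m·sn u·sn v·cn u·cn v)/D = 0.7819287880754113/0.9782057986116496 = 0.7993499825754347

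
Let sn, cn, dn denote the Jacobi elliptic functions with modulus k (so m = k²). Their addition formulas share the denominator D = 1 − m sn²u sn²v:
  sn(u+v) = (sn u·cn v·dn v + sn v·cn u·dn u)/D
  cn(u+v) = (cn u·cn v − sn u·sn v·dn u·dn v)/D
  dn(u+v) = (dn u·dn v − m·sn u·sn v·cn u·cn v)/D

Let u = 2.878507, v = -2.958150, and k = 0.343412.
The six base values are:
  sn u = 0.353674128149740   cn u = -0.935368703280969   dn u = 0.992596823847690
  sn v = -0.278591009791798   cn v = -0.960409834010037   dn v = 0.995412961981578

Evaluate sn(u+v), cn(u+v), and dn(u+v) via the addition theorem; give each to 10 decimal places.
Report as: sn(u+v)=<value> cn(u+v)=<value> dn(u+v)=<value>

sn(u+v)=-0.0795489457 cn(u+v)=0.9968309612 dn(u+v)=0.9996267921

m = k² = 0.117931801744
D = 1 − m·sn²u·sn²v = 0.9988550890423112
sn(u+v) = (sn u·cn v·dn v + sn v·cn u·dn u)/D = -0.07945786921391475/0.9988550890423112 = -0.07954894567348892
cn(u+v) = (cn u·cn v − sn u·sn v·dn u·dn v)/D = 0.9956896785272547/0.9988550890423112 = 0.9968309612177163
dn(u+v) = (dn u·dn v − m·sn u·sn v·cn u·cn v)/D = 0.9984823084198257/0.9988550890423112 = 0.9996267920876862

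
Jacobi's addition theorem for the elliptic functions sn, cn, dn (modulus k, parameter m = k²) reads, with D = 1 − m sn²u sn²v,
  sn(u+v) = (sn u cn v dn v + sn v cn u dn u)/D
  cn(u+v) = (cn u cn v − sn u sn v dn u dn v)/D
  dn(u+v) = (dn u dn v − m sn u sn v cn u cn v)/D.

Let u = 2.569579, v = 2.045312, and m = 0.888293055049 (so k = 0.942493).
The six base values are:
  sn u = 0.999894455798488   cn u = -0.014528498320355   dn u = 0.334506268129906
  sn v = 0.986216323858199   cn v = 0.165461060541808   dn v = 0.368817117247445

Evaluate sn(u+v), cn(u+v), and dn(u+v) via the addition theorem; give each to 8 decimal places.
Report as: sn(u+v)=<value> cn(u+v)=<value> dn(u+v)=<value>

m = k² = 0.888293055049
D = 1 − m·sn²u·sn²v = 0.1362084312283972
sn(u+v) = (sn u·cn v·dn v + sn v·cn u·dn u)/D = 0.05622554371566501/0.1362084312283972 = 0.4127904800649589
cn(u+v) = (cn u·cn v − sn u·sn v·dn u·dn v)/D = -0.1240621818749728/0.1362084312283972 = -0.9108260094923403
dn(u+v) = (dn u·dn v − m·sn u·sn v·cn u·cn v)/D = 0.1254773503506111/0.1362084312283972 = 0.9212157369334063

sn(u+v)=0.41279048 cn(u+v)=-0.91082601 dn(u+v)=0.92121574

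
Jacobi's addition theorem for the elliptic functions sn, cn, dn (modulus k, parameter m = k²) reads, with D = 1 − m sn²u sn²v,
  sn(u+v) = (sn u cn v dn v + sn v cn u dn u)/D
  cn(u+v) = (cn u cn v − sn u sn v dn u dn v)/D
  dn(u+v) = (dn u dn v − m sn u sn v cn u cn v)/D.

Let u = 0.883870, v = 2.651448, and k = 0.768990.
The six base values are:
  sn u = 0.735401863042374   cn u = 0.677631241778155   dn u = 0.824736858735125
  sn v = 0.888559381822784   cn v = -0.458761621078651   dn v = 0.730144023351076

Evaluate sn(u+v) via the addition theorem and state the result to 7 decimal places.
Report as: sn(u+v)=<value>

sn(u+v)=0.3347902

m = k² = 0.5913456201
D = 1 − m·sn²u·sn²v = 0.7474986238230215
sn(u+v) = (sn u·cn v·dn v + sn v·cn u·dn u)/D = 0.2502552064468615/0.7474986238230215 = 0.3347901902038981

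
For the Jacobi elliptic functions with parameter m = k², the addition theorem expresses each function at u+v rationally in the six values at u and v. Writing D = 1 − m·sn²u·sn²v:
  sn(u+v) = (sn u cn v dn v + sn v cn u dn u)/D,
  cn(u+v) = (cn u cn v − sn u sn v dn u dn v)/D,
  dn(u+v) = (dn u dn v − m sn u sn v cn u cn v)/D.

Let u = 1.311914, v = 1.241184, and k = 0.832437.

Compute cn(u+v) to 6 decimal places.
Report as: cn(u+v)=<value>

cn(u+v)=-0.274235

sn u = 0.902950963437301, cn u = 0.4297435952142276, dn u = 0.6595624242350937
sn v = 0.8816028677223543, cn v = 0.4719919317358306, dn v = 0.6792803830593496
m = k² = 0.692951358969
D = 1 − m·sn²u·sn²v = 0.5608862153658763
cn(u+v) = (cn u·cn v − sn u·sn v·dn u·dn v)/D = -0.1538144163890813/0.5608862153658763 = -0.27423461688882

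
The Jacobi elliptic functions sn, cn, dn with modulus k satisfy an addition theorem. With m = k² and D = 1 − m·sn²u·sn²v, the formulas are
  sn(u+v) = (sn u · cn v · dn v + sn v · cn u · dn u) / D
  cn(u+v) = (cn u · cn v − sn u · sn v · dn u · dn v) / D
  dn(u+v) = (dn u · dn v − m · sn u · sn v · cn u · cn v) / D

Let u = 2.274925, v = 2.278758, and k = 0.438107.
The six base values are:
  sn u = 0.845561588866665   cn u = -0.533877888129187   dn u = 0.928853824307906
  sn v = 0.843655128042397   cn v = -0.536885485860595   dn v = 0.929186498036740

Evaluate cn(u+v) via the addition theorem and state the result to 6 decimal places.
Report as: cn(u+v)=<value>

cn(u+v)=-0.364676

m = k² = 0.191937743449
D = 1 − m·sn²u·sn²v = 0.9023255941169995
cn(u+v) = (cn u·cn v − sn u·sn v·dn u·dn v)/D = -0.3290563869806759/0.9023255941169995 = -0.3646758876463932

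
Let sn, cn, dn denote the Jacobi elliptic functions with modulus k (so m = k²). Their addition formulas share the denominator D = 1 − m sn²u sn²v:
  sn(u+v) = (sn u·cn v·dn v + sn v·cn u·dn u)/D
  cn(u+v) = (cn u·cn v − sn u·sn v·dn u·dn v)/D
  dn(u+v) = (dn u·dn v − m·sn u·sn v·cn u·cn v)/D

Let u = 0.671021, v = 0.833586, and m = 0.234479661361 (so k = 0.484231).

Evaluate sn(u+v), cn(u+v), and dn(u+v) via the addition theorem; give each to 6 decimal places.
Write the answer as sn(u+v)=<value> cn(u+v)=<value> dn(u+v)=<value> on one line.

sn u = 0.6133292153460283, cn u = 0.7898273694947683, dn u = 0.9548796502707518
sn v = 0.7270191104422219, cn v = 0.6866172245522249, dn v = 0.9359830038982161
m = k² = 0.234479661361
D = 1 − m·sn²u·sn²v = 0.9533787260414341
sn(u+v) = (sn u·cn v·dn v + sn v·cn u·dn u)/D = 0.9424740150893237/0.9533787260414341 = 0.9885620366237998
cn(u+v) = (cn u·cn v − sn u·sn v·dn u·dn v)/D = 0.1437836087660792/0.9533787260414341 = 0.150814786232004
dn(u+v) = (dn u·dn v − m·sn u·sn v·cn u·cn v)/D = 0.8370500173848717/0.9533787260414341 = 0.8779826888527543

sn(u+v)=0.988562 cn(u+v)=0.150815 dn(u+v)=0.877983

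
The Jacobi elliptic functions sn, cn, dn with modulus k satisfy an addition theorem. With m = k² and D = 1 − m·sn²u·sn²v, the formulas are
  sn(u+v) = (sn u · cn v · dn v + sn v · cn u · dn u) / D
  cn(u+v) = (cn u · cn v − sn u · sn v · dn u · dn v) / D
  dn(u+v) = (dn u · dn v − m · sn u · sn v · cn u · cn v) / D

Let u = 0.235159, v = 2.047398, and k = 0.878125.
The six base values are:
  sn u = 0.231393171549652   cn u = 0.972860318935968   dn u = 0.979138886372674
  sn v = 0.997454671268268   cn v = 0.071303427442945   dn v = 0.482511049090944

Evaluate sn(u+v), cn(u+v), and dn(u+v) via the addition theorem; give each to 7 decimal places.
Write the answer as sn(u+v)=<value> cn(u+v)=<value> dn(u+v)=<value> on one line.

sn(u+v)=0.9991437 cn(u+v)=-0.0413736 dn(u+v)=0.4798088

m = k² = 0.771103515625
D = 1 − m·sn²u·sn²v = 0.9589228695052266
sn(u+v) = (sn u·cn v·dn v + sn v·cn u·dn u)/D = 0.9581017879765649/0.9589228695052266 = 0.9991437460146453
cn(u+v) = (cn u·cn v − sn u·sn v·dn u·dn v)/D = -0.03967409149870013/0.9589228695052266 = -0.0413736002762878
dn(u+v) = (dn u·dn v − m·sn u·sn v·cn u·cn v)/D = 0.460099586725819/0.9589228695052266 = 0.4798087535061246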